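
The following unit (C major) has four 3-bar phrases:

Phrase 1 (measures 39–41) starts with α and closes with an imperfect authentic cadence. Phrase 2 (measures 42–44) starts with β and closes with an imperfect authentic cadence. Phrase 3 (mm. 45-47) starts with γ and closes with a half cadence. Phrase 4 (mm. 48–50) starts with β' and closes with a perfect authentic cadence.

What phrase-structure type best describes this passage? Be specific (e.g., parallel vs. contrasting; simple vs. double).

contrasting double period

Four phrases in two halves: the first half (mm. 39–44) ends with an imperfect authentic cadence, the second (mm. 45–50) with a perfect authentic cadence — a large antecedent–consequent pair, i.e. a double period.
Phrase 3 begins with different material from phrase 1, making it contrasting.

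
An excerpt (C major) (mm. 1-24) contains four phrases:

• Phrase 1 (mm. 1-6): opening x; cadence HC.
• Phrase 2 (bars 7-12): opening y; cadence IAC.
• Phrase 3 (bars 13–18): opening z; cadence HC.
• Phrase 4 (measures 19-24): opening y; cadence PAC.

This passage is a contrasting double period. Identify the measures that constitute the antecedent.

measures 1–12

In a double period the four phrases pair into a large antecedent (phrases 1–2, ending imperfect authentic cadence) and a large consequent (phrases 3–4, ending perfect authentic cadence). The antecedent spans bars 1–12.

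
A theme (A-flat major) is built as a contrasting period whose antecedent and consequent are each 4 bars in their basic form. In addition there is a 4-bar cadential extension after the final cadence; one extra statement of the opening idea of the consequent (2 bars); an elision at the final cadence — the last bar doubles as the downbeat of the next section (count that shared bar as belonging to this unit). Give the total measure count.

Basic contrasting period: 4 + 4 = 8 bars.
8 (basic form) + 4 (cadential extension) + 2 (extra statement) = 14.
The elision shares a bar with the next section but does not change this unit's count.

14 measures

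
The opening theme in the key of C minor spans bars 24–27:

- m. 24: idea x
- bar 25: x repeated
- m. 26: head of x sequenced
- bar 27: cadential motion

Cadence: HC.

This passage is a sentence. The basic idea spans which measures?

The presentation of a sentence is the basic idea (m. 24) plus its repetition (bar 25); the basic idea is therefore bar 24.

measures 24–24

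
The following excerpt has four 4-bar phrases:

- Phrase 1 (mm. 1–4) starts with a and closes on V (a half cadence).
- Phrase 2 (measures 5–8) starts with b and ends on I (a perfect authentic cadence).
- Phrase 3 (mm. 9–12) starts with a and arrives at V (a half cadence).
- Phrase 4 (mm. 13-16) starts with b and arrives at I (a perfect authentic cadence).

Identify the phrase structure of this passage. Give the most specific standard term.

The cadence pattern HC–PAC–HC–PAC is weak–strong twice, and phrases 3–4 restate phrases 1–2: a period heard twice, not a double period (which would end weakly at phrase 2).

repeated period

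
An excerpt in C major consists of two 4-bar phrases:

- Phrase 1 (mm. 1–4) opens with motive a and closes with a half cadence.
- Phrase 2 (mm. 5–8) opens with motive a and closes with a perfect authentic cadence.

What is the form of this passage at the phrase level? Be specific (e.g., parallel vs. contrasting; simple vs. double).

parallel period

Phrase 1 ends with a half cadence (weaker) and phrase 2 with a perfect authentic cadence (stronger): antecedent + consequent = a period.
The two phrases open with the same material (a / a), so the period is parallel.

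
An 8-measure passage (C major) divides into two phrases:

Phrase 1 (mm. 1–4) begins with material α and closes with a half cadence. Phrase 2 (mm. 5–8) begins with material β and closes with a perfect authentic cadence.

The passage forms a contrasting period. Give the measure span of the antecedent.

The phrase ending with the weaker cadence (half cadence) is the antecedent; the one ending more conclusively (perfect authentic cadence) is the consequent. The antecedent is measures 1–4.

measures 1–4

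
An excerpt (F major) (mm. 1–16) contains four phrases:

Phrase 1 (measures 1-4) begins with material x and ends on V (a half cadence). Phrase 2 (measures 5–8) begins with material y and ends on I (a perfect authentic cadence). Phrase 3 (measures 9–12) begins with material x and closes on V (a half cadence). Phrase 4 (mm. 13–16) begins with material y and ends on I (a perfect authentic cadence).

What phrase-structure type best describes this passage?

The cadence pattern HC–PAC–HC–PAC is weak–strong twice, and phrases 3–4 restate phrases 1–2: a period heard twice, not a double period (which would end weakly at phrase 2).

repeated period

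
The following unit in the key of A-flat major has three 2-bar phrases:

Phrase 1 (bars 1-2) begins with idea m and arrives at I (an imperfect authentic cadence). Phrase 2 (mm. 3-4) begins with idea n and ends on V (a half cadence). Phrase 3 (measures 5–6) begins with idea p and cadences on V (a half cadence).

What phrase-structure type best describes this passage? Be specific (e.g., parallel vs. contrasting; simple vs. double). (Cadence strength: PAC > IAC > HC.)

phrase group

The final phrase closes with a half cadence, which is not stronger than the preceding half cadence; the 3 phrases lack an overall antecedent–consequent design and so form a phrase group.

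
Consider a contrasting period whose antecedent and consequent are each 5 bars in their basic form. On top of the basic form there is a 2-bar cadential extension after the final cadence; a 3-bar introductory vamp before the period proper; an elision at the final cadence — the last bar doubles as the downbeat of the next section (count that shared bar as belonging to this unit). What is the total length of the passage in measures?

15 measures

Basic contrasting period: 5 + 5 = 10 bars.
10 (basic form) + 2 (cadential extension) + 3 (introduction) = 15.
The elision shares a bar with the next section but does not change this unit's count.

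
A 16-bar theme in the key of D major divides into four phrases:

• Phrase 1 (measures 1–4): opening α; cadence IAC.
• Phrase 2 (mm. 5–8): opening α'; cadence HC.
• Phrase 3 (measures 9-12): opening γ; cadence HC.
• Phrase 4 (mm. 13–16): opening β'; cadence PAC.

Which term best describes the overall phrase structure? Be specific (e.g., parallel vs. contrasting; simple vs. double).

Four phrases in two halves: the first half (mm. 1–8) ends with a half cadence, the second (mm. 9–16) with a perfect authentic cadence — a large antecedent–consequent pair, i.e. a double period.
Phrase 3 begins with different material from phrase 1, making it contrasting.

contrasting double period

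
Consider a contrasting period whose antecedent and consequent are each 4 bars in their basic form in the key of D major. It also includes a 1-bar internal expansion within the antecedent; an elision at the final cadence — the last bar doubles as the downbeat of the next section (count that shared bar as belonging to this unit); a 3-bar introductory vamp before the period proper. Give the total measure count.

Basic contrasting period: 4 + 4 = 8 bars.
8 (basic form) + 1 (internal expansion) + 3 (introduction) = 12.
The elision shares a bar with the next section but does not change this unit's count.

12 measures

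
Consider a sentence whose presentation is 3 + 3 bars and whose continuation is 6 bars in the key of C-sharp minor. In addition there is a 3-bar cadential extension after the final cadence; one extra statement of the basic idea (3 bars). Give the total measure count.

18 measures

Basic sentence: 3 + 3 + 6 = 12 bars.
12 (basic form) + 3 (cadential extension) + 3 (extra statement) = 18.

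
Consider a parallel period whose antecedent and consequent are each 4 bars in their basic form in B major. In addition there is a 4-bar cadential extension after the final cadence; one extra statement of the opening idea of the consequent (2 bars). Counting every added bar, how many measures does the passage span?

14 measures

Basic parallel period: 4 + 4 = 8 bars.
8 (basic form) + 4 (cadential extension) + 2 (extra statement) = 14.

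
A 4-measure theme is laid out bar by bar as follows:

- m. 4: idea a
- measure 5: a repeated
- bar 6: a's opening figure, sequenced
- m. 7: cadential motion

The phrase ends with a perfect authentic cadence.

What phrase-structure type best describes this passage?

sentence

Basic idea (m. 4) + its repetition (m. 5) form the presentation; fragmentation and cadence (mm. 6–7) form the continuation — the 4-bar whole is a sentence.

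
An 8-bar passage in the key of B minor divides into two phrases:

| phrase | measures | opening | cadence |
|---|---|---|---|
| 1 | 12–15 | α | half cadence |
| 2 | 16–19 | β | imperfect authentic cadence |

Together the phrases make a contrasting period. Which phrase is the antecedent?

phrase 1

The phrase ending with the weaker cadence (half cadence) is the antecedent; the one ending more conclusively (imperfect authentic cadence) is the consequent. The antecedent is phrase 1.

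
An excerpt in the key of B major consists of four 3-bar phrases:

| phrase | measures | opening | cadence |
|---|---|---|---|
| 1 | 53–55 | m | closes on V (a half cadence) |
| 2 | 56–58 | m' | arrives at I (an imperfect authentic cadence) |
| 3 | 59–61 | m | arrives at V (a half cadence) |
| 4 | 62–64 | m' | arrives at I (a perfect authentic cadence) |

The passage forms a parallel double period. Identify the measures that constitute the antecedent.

measures 53–58

In a double period the four phrases pair into a large antecedent (phrases 1–2, ending imperfect authentic cadence) and a large consequent (phrases 3–4, ending perfect authentic cadence). The antecedent spans mm. 53–58.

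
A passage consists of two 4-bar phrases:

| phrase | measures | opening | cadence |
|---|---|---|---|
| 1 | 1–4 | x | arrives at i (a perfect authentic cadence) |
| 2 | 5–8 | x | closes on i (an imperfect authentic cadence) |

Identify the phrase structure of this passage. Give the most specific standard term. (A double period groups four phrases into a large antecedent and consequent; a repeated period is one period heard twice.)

phrase group

The second phrase closes with an imperfect authentic cadence, which is not stronger than the first phrase's perfect authentic cadence; without a weak→strong cadential pair there is no antecedent–consequent relationship, so this is a phrase group rather than a period.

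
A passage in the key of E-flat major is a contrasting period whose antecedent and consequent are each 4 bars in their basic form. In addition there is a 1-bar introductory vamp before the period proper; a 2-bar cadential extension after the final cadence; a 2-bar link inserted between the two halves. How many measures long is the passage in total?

13 measures

Basic contrasting period: 4 + 4 = 8 bars.
8 (basic form) + 1 (introduction) + 2 (cadential extension) + 2 (link) = 13.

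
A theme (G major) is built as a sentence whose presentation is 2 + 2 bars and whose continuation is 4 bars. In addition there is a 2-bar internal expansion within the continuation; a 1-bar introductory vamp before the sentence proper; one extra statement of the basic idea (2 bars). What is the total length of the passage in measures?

Basic sentence: 2 + 2 + 4 = 8 bars.
8 (basic form) + 2 (internal expansion) + 1 (introduction) + 2 (extra statement) = 13.

13 measures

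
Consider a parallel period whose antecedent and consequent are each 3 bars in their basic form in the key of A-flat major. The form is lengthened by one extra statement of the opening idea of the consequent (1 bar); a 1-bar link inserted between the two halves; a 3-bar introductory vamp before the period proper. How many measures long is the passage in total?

11 measures

Basic parallel period: 3 + 3 = 6 bars.
6 (basic form) + 1 (extra statement) + 1 (link) + 3 (introduction) = 11.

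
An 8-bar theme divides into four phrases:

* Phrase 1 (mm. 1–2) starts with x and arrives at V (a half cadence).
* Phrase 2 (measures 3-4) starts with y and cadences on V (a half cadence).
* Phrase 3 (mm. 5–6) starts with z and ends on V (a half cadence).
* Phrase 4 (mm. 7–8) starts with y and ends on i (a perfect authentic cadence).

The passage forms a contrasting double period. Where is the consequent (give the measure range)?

measures 5–8

In a double period the four phrases pair into a large antecedent (phrases 1–2, ending half cadence) and a large consequent (phrases 3–4, ending perfect authentic cadence). The consequent spans mm. 5–8.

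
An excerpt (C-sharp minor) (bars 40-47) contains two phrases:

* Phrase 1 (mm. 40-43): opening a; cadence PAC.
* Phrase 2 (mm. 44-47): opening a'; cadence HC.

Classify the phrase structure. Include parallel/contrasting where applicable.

phrase group

The second phrase closes with a half cadence, which is not stronger than the first phrase's perfect authentic cadence; without a weak→strong cadential pair there is no antecedent–consequent relationship, so this is a phrase group rather than a period.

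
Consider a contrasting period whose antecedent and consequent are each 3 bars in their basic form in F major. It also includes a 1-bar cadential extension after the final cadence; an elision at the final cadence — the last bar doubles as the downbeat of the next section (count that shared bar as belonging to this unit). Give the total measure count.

7 measures

Basic contrasting period: 3 + 3 = 6 bars.
6 (basic form) + 1 (cadential extension) = 7.
The elision shares a bar with the next section but does not change this unit's count.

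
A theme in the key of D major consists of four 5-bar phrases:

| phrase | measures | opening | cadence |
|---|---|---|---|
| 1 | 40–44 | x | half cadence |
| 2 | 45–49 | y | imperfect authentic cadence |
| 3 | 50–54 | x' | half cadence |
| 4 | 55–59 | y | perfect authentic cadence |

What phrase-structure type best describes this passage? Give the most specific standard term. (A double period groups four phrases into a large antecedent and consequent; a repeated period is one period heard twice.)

parallel double period

Four phrases in two halves: the first half (measures 40–49) ends with an imperfect authentic cadence, the second (mm. 50–59) with a perfect authentic cadence — a large antecedent–consequent pair, i.e. a double period.
Phrase 3 begins with the same material as phrase 1, making it parallel.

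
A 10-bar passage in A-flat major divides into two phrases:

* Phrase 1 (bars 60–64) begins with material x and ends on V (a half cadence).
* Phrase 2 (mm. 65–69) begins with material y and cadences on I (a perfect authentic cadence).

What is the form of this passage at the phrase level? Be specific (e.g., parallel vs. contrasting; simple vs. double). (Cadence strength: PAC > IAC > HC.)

contrasting period

Phrase 1 ends with a half cadence (weaker) and phrase 2 with a perfect authentic cadence (stronger): antecedent + consequent = a period.
The two phrases open with different material (x / y), so the period is contrasting.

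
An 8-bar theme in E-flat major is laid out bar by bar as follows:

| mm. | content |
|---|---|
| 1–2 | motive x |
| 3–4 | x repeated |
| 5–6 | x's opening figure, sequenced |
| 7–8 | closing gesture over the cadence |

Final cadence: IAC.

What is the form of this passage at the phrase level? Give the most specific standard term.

sentence

Basic idea (mm. 1–2) + its repetition (mm. 3–4) form the presentation; fragmentation and cadence (bars 5-8) form the continuation — the 8-bar whole is a sentence.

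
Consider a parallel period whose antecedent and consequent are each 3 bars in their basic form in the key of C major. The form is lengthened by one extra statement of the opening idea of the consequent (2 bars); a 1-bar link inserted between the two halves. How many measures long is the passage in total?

9 measures

Basic parallel period: 3 + 3 = 6 bars.
6 (basic form) + 2 (extra statement) + 1 (link) = 9.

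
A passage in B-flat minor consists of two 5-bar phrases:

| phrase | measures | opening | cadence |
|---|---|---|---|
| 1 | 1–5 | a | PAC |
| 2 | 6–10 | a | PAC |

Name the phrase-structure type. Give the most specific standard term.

repeated phrase

Both phrases have the same opening (a) and the same cadence (perfect authentic cadence): the second is a restatement, not a consequent, so this is a repeated phrase rather than a period.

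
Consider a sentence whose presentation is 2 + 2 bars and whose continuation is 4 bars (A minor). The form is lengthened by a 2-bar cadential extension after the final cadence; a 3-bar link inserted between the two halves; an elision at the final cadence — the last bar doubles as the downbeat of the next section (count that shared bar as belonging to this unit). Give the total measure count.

Basic sentence: 2 + 2 + 4 = 8 bars.
8 (basic form) + 2 (cadential extension) + 3 (link) = 13.
The elision shares a bar with the next section but does not change this unit's count.

13 measures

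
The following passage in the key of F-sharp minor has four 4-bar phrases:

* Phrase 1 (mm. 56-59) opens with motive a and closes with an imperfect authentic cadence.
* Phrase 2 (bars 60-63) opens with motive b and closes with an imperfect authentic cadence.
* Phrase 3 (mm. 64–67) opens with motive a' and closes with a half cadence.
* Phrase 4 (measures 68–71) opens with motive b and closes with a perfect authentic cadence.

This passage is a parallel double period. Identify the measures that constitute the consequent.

measures 64–71

In a double period the four phrases pair into a large antecedent (phrases 1–2, ending imperfect authentic cadence) and a large consequent (phrases 3–4, ending perfect authentic cadence). The consequent spans bars 64-71.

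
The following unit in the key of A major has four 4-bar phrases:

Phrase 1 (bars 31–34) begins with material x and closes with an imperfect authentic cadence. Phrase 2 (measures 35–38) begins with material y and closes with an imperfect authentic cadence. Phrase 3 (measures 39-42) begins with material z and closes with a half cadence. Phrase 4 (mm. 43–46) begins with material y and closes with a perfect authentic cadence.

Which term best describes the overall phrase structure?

Four phrases in two halves: the first half (bars 31-38) ends with an imperfect authentic cadence, the second (measures 39–46) with a perfect authentic cadence — a large antecedent–consequent pair, i.e. a double period.
Phrase 3 begins with different material from phrase 1, making it contrasting.

contrasting double period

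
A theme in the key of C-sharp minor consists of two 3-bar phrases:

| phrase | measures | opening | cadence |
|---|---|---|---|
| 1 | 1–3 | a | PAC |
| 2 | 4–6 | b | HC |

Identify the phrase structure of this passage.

The second phrase closes with a half cadence, which is not stronger than the first phrase's perfect authentic cadence; without a weak→strong cadential pair there is no antecedent–consequent relationship, so this is a phrase group rather than a period.

phrase group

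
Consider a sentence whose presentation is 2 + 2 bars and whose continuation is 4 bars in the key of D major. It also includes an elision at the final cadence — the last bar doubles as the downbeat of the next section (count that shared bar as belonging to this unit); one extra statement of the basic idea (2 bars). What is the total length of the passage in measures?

10 measures

Basic sentence: 2 + 2 + 4 = 8 bars.
8 (basic form) + 2 (extra statement) = 10.
The elision shares a bar with the next section but does not change this unit's count.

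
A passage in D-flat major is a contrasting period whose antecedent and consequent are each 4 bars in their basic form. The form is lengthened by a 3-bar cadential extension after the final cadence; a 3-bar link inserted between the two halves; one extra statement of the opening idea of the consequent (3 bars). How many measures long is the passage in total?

Basic contrasting period: 4 + 4 = 8 bars.
8 (basic form) + 3 (cadential extension) + 3 (link) + 3 (extra statement) = 17.

17 measures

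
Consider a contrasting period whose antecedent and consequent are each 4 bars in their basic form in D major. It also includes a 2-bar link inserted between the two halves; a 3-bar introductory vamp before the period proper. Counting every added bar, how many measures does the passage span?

Basic contrasting period: 4 + 4 = 8 bars.
8 (basic form) + 2 (link) + 3 (introduction) = 13.

13 measures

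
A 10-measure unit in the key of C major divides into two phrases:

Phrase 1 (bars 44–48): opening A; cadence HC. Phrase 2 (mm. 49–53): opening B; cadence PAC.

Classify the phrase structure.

Phrase 1 ends with a half cadence (weaker) and phrase 2 with a perfect authentic cadence (stronger): antecedent + consequent = a period.
The two phrases open with different material (A / B), so the period is contrasting.

contrasting period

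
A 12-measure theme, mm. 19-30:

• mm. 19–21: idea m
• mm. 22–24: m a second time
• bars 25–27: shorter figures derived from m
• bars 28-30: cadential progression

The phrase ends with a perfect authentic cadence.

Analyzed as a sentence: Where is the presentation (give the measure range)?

The presentation of a sentence is the basic idea (mm. 19–21) plus its repetition (mm. 22–24); the presentation is therefore mm. 19–24.

measures 19–24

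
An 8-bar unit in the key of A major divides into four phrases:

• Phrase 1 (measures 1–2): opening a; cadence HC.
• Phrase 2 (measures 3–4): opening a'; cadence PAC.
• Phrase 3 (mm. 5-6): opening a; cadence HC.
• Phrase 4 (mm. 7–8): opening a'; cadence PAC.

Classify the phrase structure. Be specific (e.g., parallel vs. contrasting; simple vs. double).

The cadence pattern HC–PAC–HC–PAC is weak–strong twice, and phrases 3–4 restate phrases 1–2: a period heard twice, not a double period (which would end weakly at phrase 2).

repeated period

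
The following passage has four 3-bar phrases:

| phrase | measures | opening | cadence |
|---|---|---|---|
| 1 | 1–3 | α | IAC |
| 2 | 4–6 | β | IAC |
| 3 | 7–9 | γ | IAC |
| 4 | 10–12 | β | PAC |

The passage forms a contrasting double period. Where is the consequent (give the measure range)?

In a double period the four phrases pair into a large antecedent (phrases 1–2, ending imperfect authentic cadence) and a large consequent (phrases 3–4, ending perfect authentic cadence). The consequent spans mm. 7–12.

measures 7–12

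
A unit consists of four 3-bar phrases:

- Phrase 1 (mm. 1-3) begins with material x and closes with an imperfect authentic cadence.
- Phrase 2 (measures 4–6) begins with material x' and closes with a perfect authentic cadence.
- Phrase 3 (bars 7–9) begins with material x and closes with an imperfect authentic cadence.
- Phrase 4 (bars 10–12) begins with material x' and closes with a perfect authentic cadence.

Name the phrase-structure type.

repeated period

The cadence pattern IAC–PAC–IAC–PAC is weak–strong twice, and phrases 3–4 restate phrases 1–2: a period heard twice, not a double period (which would end weakly at phrase 2).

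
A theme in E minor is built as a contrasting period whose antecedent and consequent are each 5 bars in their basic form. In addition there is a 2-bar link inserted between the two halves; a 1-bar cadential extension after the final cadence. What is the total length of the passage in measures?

Basic contrasting period: 5 + 5 = 10 bars.
10 (basic form) + 2 (link) + 1 (cadential extension) = 13.

13 measures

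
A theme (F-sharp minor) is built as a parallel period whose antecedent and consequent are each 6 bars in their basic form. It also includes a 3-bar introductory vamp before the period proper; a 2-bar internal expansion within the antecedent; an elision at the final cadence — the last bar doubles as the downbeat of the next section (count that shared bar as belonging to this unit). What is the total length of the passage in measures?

17 measures

Basic parallel period: 6 + 6 = 12 bars.
12 (basic form) + 3 (introduction) + 2 (internal expansion) = 17.
The elision shares a bar with the next section but does not change this unit's count.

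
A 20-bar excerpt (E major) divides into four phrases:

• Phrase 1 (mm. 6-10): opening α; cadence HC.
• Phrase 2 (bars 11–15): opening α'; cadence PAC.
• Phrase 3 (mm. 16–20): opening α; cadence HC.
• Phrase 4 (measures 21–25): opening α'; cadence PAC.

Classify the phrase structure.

repeated period

The cadence pattern HC–PAC–HC–PAC is weak–strong twice, and phrases 3–4 restate phrases 1–2: a period heard twice, not a double period (which would end weakly at phrase 2).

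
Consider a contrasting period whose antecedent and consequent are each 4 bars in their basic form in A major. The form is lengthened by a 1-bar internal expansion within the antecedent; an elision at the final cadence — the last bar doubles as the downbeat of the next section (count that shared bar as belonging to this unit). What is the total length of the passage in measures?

9 measures

Basic contrasting period: 4 + 4 = 8 bars.
8 (basic form) + 1 (internal expansion) = 9.
The elision shares a bar with the next section but does not change this unit's count.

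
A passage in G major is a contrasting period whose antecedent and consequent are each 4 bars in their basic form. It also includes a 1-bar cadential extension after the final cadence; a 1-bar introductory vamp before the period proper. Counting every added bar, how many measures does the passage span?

Basic contrasting period: 4 + 4 = 8 bars.
8 (basic form) + 1 (cadential extension) + 1 (introduction) = 10.

10 measures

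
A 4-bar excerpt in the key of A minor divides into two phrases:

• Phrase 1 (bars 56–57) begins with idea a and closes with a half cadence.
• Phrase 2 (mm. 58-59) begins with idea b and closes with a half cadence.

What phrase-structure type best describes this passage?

phrase group

The second phrase closes with a half cadence, which is not stronger than the first phrase's half cadence; without a weak→strong cadential pair there is no antecedent–consequent relationship, so this is a phrase group rather than a period.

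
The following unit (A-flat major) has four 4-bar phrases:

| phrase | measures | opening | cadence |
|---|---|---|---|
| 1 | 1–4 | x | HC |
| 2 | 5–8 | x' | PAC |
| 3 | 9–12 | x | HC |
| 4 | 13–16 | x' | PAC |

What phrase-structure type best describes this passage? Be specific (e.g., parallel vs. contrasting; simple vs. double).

repeated period

The cadence pattern HC–PAC–HC–PAC is weak–strong twice, and phrases 3–4 restate phrases 1–2: a period heard twice, not a double period (which would end weakly at phrase 2).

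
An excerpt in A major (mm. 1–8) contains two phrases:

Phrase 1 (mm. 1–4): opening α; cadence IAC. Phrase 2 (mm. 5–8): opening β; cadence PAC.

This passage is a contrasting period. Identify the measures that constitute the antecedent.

measures 1–4

The antecedent is the phrase ending with the weaker cadence (imperfect authentic cadence, phrase 1) and the consequent the one ending more conclusively (perfect authentic cadence, phrase 2); the antecedent is measures 1-4.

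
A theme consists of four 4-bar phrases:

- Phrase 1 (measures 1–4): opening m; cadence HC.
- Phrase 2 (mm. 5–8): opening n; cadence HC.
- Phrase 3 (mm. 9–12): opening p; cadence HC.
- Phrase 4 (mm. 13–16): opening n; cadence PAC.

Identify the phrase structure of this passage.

contrasting double period

Four phrases in two halves: the first half (bars 1-8) ends with a half cadence, the second (measures 9–16) with a perfect authentic cadence — a large antecedent–consequent pair, i.e. a double period.
Phrase 3 begins with different material from phrase 1, making it contrasting.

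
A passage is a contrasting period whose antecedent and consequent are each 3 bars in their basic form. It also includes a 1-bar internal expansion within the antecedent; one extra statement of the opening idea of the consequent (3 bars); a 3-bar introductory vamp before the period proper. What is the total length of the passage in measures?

13 measures

Basic contrasting period: 3 + 3 = 6 bars.
6 (basic form) + 1 (internal expansion) + 3 (extra statement) + 3 (introduction) = 13.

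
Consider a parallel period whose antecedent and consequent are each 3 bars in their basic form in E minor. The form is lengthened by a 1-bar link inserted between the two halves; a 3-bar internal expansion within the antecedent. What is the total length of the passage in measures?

10 measures

Basic parallel period: 3 + 3 = 6 bars.
6 (basic form) + 1 (link) + 3 (internal expansion) = 10.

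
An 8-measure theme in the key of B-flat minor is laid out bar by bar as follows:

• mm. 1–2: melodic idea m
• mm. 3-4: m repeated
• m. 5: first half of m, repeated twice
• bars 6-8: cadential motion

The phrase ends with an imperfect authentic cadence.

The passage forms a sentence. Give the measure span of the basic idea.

The presentation of a sentence is the basic idea (measures 1-2) plus its repetition (mm. 3–4); the basic idea is therefore mm. 1–2.

measures 1–2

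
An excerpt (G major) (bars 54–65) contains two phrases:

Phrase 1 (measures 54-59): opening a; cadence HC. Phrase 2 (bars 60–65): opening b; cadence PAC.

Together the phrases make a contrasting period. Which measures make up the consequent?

The phrase ending with the weaker cadence (half cadence) is the antecedent; the one ending more conclusively (perfect authentic cadence) is the consequent. The consequent is measures 60–65.

measures 60–65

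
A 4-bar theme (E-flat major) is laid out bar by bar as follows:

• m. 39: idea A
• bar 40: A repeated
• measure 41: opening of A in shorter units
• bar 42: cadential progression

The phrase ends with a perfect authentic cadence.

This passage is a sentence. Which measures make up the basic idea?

measures 39–39

The presentation of a sentence is the basic idea (m. 39) plus its repetition (bar 40); the basic idea is therefore measure 39.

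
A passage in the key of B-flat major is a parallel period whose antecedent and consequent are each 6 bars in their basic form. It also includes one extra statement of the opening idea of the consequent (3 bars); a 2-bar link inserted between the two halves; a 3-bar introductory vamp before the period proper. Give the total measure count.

20 measures

Basic parallel period: 6 + 6 = 12 bars.
12 (basic form) + 3 (extra statement) + 2 (link) + 3 (introduction) = 20.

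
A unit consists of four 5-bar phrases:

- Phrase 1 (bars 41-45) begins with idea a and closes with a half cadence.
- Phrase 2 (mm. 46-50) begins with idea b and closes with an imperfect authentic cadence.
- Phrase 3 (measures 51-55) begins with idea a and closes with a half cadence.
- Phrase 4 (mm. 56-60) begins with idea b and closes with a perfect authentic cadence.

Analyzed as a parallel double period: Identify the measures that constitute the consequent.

measures 51–60

In a double period the four phrases pair into a large antecedent (phrases 1–2, ending imperfect authentic cadence) and a large consequent (phrases 3–4, ending perfect authentic cadence). The consequent spans bars 51-60.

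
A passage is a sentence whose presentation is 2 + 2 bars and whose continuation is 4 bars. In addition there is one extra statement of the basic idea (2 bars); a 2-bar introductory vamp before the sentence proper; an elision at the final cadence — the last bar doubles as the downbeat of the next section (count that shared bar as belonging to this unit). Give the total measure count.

12 measures

Basic sentence: 2 + 2 + 4 = 8 bars.
8 (basic form) + 2 (extra statement) + 2 (introduction) = 12.
The elision shares a bar with the next section but does not change this unit's count.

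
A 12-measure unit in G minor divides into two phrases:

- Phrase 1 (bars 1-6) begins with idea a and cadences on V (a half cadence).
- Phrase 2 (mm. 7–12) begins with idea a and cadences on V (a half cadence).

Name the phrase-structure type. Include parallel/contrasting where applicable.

repeated phrase

Both phrases have the same opening (a) and the same cadence (half cadence): the second is a restatement, not a consequent, so this is a repeated phrase rather than a period.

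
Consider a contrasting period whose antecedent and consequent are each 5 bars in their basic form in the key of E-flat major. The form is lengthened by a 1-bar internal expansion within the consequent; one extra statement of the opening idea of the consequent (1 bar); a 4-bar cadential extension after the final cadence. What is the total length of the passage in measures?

16 measures

Basic contrasting period: 5 + 5 = 10 bars.
10 (basic form) + 1 (internal expansion) + 1 (extra statement) + 4 (cadential extension) = 16.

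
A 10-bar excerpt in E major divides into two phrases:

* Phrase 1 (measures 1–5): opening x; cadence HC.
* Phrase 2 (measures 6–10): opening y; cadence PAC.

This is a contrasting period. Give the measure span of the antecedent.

measures 1–5

The phrase ending with the weaker cadence (half cadence) is the antecedent; the one ending more conclusively (perfect authentic cadence) is the consequent. The antecedent is measures 1–5.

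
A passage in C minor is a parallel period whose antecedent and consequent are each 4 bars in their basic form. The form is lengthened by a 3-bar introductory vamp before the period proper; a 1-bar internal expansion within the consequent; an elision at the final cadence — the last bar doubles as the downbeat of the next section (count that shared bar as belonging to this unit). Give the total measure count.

Basic parallel period: 4 + 4 = 8 bars.
8 (basic form) + 3 (introduction) + 1 (internal expansion) = 12.
The elision shares a bar with the next section but does not change this unit's count.

12 measures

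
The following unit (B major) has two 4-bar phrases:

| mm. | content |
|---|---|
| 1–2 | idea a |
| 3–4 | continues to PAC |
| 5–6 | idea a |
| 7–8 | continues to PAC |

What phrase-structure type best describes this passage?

Both phrases have the same opening (a) and the same cadence (perfect authentic cadence): the second is a restatement, not a consequent, so this is a repeated phrase rather than a period.

repeated phrase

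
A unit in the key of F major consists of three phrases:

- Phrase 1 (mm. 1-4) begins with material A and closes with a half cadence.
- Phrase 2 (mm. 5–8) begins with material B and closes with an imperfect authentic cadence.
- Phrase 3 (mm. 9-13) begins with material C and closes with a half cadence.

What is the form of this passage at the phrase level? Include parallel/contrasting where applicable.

phrase group

The final phrase closes with a half cadence, which is not stronger than the preceding imperfect authentic cadence; the 3 phrases lack an overall antecedent–consequent design and so form a phrase group.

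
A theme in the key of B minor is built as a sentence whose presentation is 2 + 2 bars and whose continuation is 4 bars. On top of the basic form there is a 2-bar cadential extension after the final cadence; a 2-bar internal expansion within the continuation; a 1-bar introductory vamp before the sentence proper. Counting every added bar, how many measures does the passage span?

Basic sentence: 2 + 2 + 4 = 8 bars.
8 (basic form) + 2 (cadential extension) + 2 (internal expansion) + 1 (introduction) = 13.

13 measures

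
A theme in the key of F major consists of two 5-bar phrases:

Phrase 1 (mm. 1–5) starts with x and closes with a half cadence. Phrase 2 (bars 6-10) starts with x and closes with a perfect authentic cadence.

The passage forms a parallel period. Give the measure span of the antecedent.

measures 1–5

The phrase ending with the weaker cadence (half cadence) is the antecedent; the one ending more conclusively (perfect authentic cadence) is the consequent. The antecedent is measures 1–5.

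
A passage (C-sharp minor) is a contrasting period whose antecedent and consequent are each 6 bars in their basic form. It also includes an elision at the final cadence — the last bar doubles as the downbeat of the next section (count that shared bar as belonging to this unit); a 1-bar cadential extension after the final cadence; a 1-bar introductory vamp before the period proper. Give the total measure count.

Basic contrasting period: 6 + 6 = 12 bars.
12 (basic form) + 1 (cadential extension) + 1 (introduction) = 14.
The elision shares a bar with the next section but does not change this unit's count.

14 measures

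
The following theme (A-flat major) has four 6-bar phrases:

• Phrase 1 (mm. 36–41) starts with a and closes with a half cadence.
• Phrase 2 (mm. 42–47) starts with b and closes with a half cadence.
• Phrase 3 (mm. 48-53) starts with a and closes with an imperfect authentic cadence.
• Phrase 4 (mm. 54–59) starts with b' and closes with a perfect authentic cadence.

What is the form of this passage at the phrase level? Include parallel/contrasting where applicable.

parallel double period

Four phrases in two halves: the first half (bars 36–47) ends with a half cadence, the second (mm. 48–59) with a perfect authentic cadence — a large antecedent–consequent pair, i.e. a double period.
Phrase 3 begins with the same material as phrase 1, making it parallel.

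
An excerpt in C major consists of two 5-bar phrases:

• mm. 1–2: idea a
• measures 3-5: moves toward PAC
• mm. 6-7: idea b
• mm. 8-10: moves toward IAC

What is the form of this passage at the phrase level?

phrase group

The second phrase closes with an imperfect authentic cadence, which is not stronger than the first phrase's perfect authentic cadence; without a weak→strong cadential pair there is no antecedent–consequent relationship, so this is a phrase group rather than a period.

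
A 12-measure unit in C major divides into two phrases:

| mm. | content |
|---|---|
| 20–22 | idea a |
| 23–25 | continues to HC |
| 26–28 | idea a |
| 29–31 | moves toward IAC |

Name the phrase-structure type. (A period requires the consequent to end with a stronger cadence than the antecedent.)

Phrase 1 ends with a half cadence (weaker) and phrase 2 with an imperfect authentic cadence (stronger): antecedent + consequent = a period.
The two phrases open with the same material (a / a), so the period is parallel.

parallel period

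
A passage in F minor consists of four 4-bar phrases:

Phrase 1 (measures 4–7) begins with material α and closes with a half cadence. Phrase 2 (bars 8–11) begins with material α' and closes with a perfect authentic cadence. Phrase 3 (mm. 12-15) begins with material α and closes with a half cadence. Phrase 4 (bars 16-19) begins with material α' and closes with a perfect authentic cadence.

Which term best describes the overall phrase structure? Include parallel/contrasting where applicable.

repeated period

The cadence pattern HC–PAC–HC–PAC is weak–strong twice, and phrases 3–4 restate phrases 1–2: a period heard twice, not a double period (which would end weakly at phrase 2).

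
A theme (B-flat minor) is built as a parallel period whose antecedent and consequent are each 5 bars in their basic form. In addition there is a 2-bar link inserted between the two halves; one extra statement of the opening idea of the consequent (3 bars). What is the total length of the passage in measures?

Basic parallel period: 5 + 5 = 10 bars.
10 (basic form) + 2 (link) + 3 (extra statement) = 15.

15 measures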